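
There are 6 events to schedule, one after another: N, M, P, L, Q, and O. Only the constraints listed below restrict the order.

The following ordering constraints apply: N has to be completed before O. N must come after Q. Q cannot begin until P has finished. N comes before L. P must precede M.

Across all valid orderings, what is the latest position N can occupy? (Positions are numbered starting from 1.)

4

Following every chain forward from N, the events that must come later are L, O — 2 of them.
So at least 2 events follow N, putting N no later than position 4. That position is achievable by scheduling everything else first.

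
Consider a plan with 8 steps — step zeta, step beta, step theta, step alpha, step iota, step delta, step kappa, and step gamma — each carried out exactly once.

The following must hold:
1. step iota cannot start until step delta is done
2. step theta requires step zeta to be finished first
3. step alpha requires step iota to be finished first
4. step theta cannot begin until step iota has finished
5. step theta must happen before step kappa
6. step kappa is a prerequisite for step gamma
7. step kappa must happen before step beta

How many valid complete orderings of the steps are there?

32

2 steps have no prerequisites (step zeta, step delta), so any of them could come first.
Counting all ways to extend the partial order to a total order gives 32.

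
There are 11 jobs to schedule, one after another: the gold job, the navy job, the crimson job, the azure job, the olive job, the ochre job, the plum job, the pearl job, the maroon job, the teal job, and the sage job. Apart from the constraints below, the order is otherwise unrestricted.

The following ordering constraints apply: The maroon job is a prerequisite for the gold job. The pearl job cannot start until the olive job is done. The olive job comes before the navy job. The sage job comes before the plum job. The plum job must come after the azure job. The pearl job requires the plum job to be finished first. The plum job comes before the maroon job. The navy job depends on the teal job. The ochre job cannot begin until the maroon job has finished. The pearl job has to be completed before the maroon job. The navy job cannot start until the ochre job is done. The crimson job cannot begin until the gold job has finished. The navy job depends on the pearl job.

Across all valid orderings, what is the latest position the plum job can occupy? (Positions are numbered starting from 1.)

5

Every job that must follow the plum job has to come after it. Tracing all chains starting from the plum job, those jobs are: the gold job, the navy job, the crimson job, the ochre job, the pearl job, the maroon job — 6 in total.
With 6 mandatory successors out of 11 jobs total, the latest slot for the plum job is 11−6 = 5, and it's reachable by doing all non-successors before the plum job.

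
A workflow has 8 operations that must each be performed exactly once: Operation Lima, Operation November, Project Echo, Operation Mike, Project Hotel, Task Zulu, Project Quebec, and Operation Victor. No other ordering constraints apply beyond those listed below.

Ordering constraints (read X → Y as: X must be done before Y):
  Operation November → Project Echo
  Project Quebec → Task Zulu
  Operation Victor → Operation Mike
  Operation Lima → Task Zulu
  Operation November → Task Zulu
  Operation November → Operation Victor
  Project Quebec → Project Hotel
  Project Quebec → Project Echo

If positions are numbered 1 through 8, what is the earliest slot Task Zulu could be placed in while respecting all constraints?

4

The operations that are forced before Task Zulu, directly or transitively, are Operation Lima, Operation November, Project Quebec. That's 3 operations.
So at minimum 3 operations come before Task Zulu, putting Task Zulu no earlier than position 4. That position is achievable by scheduling exactly those predecessors first.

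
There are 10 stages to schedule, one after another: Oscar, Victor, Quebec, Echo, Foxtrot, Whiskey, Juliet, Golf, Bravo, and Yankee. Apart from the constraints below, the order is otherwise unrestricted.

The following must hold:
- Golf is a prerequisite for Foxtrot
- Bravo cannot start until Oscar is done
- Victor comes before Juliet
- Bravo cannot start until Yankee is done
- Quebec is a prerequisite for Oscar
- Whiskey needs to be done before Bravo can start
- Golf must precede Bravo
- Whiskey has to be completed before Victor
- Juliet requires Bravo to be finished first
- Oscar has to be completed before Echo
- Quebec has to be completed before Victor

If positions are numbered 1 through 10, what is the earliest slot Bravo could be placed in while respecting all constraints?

6

Working backwards through the constraints from Bravo, its full set of required predecessors is Oscar, Quebec, Whiskey, Golf, Yankee — 5 of them.
So at minimum 5 stages come before Bravo, putting Bravo no earlier than position 6. That position is achievable by scheduling exactly those predecessors first.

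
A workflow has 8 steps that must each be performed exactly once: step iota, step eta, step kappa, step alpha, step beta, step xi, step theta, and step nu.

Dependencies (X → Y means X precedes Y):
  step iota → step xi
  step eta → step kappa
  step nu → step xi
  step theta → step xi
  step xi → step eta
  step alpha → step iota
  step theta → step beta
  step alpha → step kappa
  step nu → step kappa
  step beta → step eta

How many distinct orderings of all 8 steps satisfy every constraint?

3 steps have no prerequisites (step alpha, step theta, step nu), so any of them could come first.
Enumerating by repeatedly choosing an available step (one whose prerequisites are all placed) gives 42 distinct complete orderings.

42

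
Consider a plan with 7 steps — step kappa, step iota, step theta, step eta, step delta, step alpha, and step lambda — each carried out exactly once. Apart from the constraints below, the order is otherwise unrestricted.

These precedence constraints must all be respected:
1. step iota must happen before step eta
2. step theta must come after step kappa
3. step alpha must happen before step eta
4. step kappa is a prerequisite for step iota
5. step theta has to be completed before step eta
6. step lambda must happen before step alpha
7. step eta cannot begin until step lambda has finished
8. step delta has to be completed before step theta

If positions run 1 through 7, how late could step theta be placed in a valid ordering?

The only step forced after step theta (directly or by a chain) is step eta.
So at least 1 step follows step theta, putting step theta no later than position 6. That position is achievable by scheduling everything else first.

6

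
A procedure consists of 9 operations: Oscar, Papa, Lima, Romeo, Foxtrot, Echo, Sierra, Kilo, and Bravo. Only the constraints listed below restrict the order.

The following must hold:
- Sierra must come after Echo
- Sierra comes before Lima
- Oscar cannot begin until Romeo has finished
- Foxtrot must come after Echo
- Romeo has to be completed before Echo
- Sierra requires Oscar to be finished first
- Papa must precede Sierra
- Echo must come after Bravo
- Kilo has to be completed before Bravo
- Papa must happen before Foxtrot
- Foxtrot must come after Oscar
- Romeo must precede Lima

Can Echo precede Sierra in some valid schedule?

The constraints force Echo before Sierra, so yes — every valid ordering has Echo earlier.

Yes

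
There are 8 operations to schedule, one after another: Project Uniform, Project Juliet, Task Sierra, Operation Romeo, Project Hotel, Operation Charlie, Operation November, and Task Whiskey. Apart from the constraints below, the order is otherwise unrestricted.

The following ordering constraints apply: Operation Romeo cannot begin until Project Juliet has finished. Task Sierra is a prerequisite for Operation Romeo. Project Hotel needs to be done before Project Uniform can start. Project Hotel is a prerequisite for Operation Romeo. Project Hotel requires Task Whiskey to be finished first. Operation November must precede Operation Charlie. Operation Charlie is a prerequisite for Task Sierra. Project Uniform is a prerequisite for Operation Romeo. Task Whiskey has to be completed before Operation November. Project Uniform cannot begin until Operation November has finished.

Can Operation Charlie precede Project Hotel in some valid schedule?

Yes

Nothing in the constraints forces Project Hotel before Operation Charlie — there is no chain from Project Hotel to Operation Charlie.
That means at least one valid schedule has Operation Charlie before Project Hotel.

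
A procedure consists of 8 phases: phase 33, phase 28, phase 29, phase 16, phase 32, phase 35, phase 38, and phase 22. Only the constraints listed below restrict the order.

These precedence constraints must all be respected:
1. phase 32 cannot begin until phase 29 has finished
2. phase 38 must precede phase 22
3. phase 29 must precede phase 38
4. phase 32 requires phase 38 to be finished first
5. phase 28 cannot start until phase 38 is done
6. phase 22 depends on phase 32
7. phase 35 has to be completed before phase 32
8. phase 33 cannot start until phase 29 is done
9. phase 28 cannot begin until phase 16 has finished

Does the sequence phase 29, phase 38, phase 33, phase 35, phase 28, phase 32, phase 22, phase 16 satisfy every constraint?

In the proposed order, phase 28 appears before phase 16.
Since phase 16 is required before phase 28, the ordering is invalid.

No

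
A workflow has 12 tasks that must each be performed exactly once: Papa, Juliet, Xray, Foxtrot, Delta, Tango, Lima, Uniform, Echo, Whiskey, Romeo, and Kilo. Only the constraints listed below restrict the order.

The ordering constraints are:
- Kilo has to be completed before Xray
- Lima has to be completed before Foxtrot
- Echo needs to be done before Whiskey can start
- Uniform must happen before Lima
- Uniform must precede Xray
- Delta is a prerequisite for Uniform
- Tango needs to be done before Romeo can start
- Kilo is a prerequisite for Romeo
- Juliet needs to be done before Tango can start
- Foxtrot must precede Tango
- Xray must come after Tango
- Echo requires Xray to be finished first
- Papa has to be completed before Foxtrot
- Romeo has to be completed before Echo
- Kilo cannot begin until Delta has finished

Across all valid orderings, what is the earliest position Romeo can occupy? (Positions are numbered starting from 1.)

9

Every task that must precede Romeo has to come before it. Tracing all chains that end at Romeo, those tasks are: Papa, Juliet, Foxtrot, Delta, Tango, Lima, Uniform, Kilo — 8 in total.
With 8 mandatory predecessors, the earliest Romeo can sit is position 8+1 = 9, and placing just those 8 first achieves it.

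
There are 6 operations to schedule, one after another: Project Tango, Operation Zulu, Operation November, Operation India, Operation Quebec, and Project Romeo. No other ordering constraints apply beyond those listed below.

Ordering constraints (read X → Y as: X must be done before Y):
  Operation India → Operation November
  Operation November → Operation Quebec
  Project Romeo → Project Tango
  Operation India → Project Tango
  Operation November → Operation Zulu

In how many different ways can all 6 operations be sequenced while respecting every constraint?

28

2 operations have no prerequisites (Operation India, Project Romeo), so any of them could come first.
Counting all ways to extend the partial order to a total order gives 28.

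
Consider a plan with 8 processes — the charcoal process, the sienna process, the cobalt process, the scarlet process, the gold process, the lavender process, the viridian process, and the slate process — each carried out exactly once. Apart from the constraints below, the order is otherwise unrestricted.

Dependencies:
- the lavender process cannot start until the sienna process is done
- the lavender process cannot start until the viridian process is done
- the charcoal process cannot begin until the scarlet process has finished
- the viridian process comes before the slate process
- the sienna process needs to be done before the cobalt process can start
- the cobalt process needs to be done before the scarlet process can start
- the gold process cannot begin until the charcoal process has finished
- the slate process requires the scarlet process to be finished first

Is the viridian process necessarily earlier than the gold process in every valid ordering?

Nothing in the constraints links the viridian process and the gold process; they are unordered relative to each other.
A valid ordering placing the gold process before the viridian process exists, so the answer is no.

No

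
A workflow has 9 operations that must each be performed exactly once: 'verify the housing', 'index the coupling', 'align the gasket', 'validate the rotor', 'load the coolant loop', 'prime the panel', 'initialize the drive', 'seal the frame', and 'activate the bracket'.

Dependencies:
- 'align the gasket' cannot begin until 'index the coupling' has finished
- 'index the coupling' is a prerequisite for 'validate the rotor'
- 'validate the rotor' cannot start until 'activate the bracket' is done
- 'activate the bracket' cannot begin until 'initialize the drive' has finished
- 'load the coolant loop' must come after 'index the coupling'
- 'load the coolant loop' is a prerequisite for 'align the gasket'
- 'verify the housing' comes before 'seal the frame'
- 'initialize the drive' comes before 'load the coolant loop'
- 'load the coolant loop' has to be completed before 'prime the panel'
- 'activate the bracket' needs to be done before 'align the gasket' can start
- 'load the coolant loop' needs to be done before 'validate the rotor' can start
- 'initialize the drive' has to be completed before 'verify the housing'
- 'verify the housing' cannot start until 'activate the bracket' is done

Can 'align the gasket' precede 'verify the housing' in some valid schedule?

The constraints leave 'align the gasket' and 'verify the housing' unordered relative to each other; nothing requires 'verify the housing' earlier.
That means at least one valid schedule has 'align the gasket' before 'verify the housing'.

Yes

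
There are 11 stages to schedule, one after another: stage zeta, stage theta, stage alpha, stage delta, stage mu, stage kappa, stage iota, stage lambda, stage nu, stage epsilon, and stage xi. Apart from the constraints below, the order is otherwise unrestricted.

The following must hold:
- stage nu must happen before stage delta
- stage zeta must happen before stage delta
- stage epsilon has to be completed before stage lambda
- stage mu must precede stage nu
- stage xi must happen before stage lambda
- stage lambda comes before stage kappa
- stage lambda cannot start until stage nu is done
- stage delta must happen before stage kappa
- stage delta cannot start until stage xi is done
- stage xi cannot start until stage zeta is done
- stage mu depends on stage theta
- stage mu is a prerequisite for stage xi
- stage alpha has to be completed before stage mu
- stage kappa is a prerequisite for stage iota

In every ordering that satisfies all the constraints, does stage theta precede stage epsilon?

No

Stage theta and stage epsilon are not related by any chain of constraints.
So stage theta can come before stage epsilon or after — it is not forced.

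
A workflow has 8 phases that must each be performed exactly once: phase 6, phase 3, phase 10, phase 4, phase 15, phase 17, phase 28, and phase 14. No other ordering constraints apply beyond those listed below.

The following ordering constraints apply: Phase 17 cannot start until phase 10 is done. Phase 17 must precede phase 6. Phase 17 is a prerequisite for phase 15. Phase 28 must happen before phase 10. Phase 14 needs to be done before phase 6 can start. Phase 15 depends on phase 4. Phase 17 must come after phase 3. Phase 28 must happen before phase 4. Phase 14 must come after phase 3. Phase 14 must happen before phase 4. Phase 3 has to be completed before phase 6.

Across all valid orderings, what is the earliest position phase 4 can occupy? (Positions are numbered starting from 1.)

Every phase that must precede phase 4 has to come before it. Tracing all chains that end at phase 4, those phases are: phase 3, phase 28, phase 14 — 3 in total.
So at minimum 3 phases come before phase 4, putting phase 4 no earlier than position 4. That position is achievable by scheduling exactly those predecessors first.

4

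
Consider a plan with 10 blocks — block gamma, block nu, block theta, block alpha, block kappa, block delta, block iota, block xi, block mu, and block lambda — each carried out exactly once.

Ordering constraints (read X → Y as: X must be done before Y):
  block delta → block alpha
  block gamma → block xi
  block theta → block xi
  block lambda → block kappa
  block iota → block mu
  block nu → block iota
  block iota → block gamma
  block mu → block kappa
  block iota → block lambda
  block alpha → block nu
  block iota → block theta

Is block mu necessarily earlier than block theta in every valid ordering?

No chain of constraints connects block mu to block theta in either direction.
A valid ordering placing block theta before block mu exists, so the answer is no.

No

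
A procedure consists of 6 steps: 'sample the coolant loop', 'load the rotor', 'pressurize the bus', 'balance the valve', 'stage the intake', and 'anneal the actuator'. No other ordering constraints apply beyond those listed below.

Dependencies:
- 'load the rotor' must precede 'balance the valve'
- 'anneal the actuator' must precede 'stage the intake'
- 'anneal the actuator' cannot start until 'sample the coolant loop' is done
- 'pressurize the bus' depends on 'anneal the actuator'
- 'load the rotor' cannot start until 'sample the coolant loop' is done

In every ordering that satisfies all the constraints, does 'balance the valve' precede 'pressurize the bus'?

No chain of constraints connects 'balance the valve' to 'pressurize the bus' in either direction.
So 'balance the valve' can come before 'pressurize the bus' or after — it is not forced.

No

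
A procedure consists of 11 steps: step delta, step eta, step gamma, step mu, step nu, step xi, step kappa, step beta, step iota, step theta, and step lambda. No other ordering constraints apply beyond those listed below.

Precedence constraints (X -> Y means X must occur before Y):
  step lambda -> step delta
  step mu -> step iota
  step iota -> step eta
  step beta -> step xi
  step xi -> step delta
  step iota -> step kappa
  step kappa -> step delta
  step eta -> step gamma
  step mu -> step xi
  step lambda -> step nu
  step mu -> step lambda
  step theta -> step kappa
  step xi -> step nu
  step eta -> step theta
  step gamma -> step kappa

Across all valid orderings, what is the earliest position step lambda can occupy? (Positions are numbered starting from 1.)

Working backwards through the constraints from step lambda, its only required predecessor is step mu.
So at minimum 1 step comes before step lambda, putting step lambda no earlier than position 2. That position is achievable by scheduling exactly that predecessor first.

2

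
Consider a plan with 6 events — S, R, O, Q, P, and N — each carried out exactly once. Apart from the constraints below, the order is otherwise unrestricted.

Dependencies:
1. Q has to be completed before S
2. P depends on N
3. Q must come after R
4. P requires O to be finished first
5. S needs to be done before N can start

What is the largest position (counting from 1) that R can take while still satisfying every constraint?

Following every chain forward from R, the events that must come later are S, Q, P, N — 4 of them.
So at least 4 events follow R, putting R no later than position 2. That position is achievable by scheduling everything else first.

2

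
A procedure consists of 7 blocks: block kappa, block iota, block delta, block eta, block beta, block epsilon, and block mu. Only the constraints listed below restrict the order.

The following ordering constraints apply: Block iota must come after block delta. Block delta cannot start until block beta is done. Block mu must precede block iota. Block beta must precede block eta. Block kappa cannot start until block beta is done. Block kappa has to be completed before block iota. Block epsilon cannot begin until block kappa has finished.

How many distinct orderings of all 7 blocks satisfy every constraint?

2 blocks have no prerequisites (block beta, block mu), so any of them could come first.
Enumerating by repeatedly choosing an available block (one whose prerequisites are all placed) gives 133 distinct complete orderings.

133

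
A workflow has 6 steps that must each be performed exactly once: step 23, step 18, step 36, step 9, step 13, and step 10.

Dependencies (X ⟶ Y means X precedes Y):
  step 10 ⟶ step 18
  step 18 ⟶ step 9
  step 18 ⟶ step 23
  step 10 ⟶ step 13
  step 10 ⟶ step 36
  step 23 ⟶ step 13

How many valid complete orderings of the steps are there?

Step 10 is the only step with nothing required before it, so every ordering starts there.
Enumerating by repeatedly choosing an available step (one whose prerequisites are all placed) gives 15 distinct complete orderings.

15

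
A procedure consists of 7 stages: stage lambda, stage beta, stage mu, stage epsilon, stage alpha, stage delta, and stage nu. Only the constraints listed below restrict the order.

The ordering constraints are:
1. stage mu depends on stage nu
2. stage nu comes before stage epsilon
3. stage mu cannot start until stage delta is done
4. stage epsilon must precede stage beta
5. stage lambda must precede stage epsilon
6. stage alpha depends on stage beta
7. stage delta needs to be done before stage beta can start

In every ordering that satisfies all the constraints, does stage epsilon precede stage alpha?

Chaining the stated constraints: stage epsilon → stage beta → stage alpha.
Hence stage epsilon necessarily comes before stage alpha.

Yes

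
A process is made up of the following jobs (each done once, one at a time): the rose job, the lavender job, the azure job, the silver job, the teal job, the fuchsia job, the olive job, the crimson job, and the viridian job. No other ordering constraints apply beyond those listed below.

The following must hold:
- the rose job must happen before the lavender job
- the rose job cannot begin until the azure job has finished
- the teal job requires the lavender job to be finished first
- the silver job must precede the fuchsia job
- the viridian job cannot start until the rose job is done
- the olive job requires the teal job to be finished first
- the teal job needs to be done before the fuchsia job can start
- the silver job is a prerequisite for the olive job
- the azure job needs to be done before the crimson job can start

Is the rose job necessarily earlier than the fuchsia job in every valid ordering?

Yes

There is a constraint chain the rose job → the lavender job → the teal job → the fuchsia job.
That forces the rose job before the fuchsia job in every valid schedule.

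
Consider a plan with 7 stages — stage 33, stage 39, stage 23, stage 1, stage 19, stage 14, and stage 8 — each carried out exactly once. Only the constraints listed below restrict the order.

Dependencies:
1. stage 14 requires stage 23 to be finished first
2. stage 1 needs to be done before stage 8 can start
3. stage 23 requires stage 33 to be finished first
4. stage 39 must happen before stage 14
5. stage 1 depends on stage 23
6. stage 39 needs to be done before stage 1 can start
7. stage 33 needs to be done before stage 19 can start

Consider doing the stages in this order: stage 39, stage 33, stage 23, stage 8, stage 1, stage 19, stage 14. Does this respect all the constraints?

The sequence places stage 8 ahead of stage 1.
But one of the constraints requires stage 1 before stage 8, so this ordering violates it.

No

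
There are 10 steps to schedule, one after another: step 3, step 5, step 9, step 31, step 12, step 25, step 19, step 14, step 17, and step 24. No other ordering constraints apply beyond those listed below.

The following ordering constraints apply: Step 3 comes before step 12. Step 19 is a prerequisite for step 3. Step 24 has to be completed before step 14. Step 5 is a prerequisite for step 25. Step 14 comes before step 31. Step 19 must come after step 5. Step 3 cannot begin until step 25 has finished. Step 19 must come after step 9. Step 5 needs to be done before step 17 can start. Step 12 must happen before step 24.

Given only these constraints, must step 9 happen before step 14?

Yes

There is a constraint chain step 9 → step 19 → step 3 → step 12 → step 24 → step 14.
So step 9 must precede step 14 in any valid ordering.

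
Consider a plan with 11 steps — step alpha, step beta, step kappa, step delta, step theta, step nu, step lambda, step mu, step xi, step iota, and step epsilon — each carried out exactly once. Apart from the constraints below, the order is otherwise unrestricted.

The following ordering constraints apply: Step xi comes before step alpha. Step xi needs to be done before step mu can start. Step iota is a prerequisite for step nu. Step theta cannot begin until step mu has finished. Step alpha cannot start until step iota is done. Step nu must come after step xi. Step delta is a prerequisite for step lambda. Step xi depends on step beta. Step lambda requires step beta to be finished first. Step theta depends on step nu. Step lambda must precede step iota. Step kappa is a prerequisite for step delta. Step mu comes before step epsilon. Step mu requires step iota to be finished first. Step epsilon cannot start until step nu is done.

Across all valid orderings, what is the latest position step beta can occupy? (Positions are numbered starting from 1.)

The steps that are forced after step beta, directly or by a chain of constraints, are step alpha, step theta, step nu, step lambda, step mu, step xi, step iota, step epsilon. That's 8 steps.
So at least 8 steps follow step beta, putting step beta no later than position 3. That position is achievable by scheduling everything else first.

3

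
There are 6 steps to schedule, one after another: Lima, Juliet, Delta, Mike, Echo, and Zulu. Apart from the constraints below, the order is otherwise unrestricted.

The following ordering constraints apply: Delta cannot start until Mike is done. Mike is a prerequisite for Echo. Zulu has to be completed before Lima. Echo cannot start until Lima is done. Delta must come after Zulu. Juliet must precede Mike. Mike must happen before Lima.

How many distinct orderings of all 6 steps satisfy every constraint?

The steps with no prerequisites are Juliet, Zulu; any of them can be placed first.
Counting all ways to extend the partial order to a total order gives 9.

9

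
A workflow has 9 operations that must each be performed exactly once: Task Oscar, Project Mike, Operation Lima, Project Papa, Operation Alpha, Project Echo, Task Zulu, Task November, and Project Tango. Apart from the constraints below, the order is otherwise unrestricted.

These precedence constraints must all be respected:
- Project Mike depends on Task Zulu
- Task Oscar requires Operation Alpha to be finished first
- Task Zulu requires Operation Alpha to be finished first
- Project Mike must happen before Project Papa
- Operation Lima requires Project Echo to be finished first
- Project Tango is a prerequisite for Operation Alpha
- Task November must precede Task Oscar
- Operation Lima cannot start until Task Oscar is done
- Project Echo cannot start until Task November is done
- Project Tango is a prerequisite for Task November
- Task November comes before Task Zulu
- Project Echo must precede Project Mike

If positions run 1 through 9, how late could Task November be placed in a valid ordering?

3

The operations that are forced after Task November, directly or by a chain of constraints, are Task Oscar, Project Mike, Operation Lima, Project Papa, Project Echo, Task Zulu. That's 6 operations.
With 6 mandatory successors out of 9 operations total, the latest slot for Task November is 9−6 = 3, and it's reachable by doing all non-successors before Task November.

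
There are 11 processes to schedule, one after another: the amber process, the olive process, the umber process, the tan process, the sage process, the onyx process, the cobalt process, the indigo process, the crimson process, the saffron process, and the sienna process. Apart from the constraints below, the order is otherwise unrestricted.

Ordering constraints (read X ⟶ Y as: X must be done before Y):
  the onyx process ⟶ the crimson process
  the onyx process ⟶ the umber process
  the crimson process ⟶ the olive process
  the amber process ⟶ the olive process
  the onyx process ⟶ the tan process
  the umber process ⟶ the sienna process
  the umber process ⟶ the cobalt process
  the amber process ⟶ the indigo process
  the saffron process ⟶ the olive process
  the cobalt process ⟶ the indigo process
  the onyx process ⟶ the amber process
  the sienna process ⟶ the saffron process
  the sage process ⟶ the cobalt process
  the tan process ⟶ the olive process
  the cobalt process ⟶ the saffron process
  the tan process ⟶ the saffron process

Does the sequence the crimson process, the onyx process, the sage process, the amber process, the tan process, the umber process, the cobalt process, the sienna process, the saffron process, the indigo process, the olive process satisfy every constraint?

The sequence places the crimson process ahead of the onyx process.
That contradicts the constraint that the onyx process must precede the crimson process.

No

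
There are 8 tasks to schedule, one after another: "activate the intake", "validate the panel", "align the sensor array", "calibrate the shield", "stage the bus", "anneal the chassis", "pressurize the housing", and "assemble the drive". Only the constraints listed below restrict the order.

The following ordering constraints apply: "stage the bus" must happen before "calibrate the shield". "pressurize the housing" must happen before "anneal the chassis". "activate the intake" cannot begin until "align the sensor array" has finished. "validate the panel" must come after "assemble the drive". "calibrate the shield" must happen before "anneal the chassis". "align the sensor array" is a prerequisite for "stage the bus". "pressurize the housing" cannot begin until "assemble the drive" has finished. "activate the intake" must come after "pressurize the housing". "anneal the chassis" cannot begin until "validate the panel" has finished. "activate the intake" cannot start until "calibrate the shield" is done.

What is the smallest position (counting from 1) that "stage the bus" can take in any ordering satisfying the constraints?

2

The only task forced before "stage the bus" (directly or transitively) is "align the sensor array".
With 1 mandatory predecessor, the earliest "stage the bus" can sit is position 1+1 = 2, and placing just that one first achieves it.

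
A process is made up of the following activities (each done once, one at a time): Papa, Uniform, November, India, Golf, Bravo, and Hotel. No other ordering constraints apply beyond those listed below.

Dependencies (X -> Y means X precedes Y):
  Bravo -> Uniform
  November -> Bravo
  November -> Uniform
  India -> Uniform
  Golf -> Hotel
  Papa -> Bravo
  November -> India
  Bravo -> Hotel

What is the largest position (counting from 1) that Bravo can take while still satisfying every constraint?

5

Following every chain forward from Bravo, the activities that must come later are Uniform, Hotel — 2 of them.
So at least 2 activities follow Bravo, putting Bravo no later than position 5. That position is achievable by scheduling everything else first.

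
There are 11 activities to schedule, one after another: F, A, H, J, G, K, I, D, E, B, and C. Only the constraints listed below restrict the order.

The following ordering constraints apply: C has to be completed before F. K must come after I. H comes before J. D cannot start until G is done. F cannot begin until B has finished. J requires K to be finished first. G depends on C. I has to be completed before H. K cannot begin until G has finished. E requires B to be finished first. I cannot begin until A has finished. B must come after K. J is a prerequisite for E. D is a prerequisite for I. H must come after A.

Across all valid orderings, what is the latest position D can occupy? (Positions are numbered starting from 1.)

4

Every activity that must follow D has to come after it. Tracing all chains starting from D, those activities are: F, H, J, K, I, E, B — 7 in total.
With 7 mandatory successors out of 11 activities total, the latest slot for D is 11−7 = 4, and it's reachable by doing all non-successors before D.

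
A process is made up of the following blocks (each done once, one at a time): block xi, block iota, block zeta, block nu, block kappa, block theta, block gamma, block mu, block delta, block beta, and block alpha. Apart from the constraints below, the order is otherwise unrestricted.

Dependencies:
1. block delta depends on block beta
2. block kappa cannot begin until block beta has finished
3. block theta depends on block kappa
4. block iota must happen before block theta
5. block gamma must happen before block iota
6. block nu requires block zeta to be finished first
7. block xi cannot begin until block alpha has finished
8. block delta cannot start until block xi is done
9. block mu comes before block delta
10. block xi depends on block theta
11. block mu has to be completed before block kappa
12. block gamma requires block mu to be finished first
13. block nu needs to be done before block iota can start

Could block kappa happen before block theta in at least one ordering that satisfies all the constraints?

Every valid ordering already has block kappa before block theta (the constraints require it), so in particular at least one does.

Yes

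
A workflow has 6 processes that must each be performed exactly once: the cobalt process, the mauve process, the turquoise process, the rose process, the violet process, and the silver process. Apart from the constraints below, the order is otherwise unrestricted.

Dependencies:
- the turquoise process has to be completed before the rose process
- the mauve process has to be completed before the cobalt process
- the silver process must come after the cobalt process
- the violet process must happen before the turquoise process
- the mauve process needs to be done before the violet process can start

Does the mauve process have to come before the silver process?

Yes

Following the dependencies: the mauve process → the cobalt process → the silver process.
Hence the mauve process necessarily comes before the silver process.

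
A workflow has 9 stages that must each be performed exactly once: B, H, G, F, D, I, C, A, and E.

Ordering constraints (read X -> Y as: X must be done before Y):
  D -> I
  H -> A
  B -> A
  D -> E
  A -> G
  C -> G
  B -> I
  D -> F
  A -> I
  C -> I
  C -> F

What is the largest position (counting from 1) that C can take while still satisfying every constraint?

The stages that are forced after C, directly or by a chain of constraints, are G, F, I. That's 3 stages.
So at least 3 stages follow C, putting C no later than position 6. That position is achievable by scheduling everything else first.

6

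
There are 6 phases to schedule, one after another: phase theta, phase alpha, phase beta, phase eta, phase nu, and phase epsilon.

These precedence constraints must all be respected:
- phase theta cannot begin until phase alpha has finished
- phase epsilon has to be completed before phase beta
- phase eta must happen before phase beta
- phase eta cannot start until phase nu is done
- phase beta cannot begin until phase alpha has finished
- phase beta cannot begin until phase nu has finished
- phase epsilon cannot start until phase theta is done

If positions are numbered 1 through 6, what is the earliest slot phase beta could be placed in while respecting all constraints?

The phases that are forced before phase beta, directly or transitively, are phase theta, phase alpha, phase eta, phase nu, phase epsilon. That's 5 phases.
So at minimum 5 phases come before phase beta, putting phase beta no earlier than position 6. That position is achievable by scheduling exactly those predecessors first.

6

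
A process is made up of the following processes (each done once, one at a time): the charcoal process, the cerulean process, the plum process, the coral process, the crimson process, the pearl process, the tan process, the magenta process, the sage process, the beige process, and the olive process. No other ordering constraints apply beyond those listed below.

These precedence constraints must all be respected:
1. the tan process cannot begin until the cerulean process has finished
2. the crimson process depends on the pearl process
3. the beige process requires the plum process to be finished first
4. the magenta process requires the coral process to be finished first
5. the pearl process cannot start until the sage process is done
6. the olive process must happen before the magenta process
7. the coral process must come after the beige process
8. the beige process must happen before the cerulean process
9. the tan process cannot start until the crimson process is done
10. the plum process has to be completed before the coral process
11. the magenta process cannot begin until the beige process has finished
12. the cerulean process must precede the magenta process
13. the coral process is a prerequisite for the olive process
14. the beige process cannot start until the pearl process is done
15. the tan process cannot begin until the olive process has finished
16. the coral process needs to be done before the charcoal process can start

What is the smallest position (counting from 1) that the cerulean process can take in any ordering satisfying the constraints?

5

Every process that must precede the cerulean process has to come before it. Tracing all chains that end at the cerulean process, those processes are: the plum process, the pearl process, the sage process, the beige process — 4 in total.
With 4 mandatory predecessors, the earliest the cerulean process can sit is position 4+1 = 5, and placing just those 4 first achieves it.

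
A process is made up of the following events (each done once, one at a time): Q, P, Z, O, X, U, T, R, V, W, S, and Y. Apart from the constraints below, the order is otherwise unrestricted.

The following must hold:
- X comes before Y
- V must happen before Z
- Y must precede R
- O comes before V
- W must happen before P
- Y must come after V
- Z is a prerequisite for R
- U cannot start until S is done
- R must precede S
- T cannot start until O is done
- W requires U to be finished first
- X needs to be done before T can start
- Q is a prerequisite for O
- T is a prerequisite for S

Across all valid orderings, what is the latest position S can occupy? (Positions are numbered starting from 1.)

Every event that must follow S has to come after it. Tracing all chains starting from S, those events are: P, U, W — 3 in total.
With 3 mandatory successors out of 12 events total, the latest slot for S is 12−3 = 9, and it's reachable by doing all non-successors before S.

9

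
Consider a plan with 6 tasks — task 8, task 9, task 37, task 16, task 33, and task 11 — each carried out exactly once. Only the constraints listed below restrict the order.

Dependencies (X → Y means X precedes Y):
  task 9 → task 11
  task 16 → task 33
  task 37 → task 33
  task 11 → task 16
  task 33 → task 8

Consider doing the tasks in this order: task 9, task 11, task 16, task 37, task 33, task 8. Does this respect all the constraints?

Yes

Going through the constraints one by one, each required predecessor appears earlier in the sequence than its dependent — e.g. task 16 (position 3) is before task 33 (position 5), as required.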